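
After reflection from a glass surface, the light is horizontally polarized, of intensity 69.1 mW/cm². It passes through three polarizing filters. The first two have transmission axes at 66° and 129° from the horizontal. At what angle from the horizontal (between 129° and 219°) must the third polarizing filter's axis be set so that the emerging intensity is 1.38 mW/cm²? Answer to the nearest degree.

I₁ = I₀ cos²(66° − 0°) = I₀ cos²(66°) = 0.1654 I₀.
I₂ = I₁ cos²(129° − 66°) = 0.1654 I₀ · cos²(63°) = 0.0341 I₀.
Target fraction: 1.38 / 69.1 mW/cm² = 0.01997 of I₀.
Need I₃/I₀ = 0.01997, so cos²(θ − 129°) = 0.01997 / 0.0341 = 0.5857.
θ − 129° = arccos(√0.5857) = 40.1°, giving θ ≈ 129 + 40.1 = 169.1°.

θ ≈ 169°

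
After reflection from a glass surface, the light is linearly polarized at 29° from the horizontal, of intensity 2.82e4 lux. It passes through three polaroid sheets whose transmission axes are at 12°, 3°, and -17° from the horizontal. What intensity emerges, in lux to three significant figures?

I₁ = 2.82e4 lux · cos²(17°) = 2.579e+04 lux.
I₂ = I₁ · cos²(9°) = 2.579e+04 · 0.9755 = 2.516e+04 lux.
I₃ = I₂ · cos²(20°) = 2.516e+04 · 0.883 = 2.222e+04 lux.

I ≈ 2.22e4 lux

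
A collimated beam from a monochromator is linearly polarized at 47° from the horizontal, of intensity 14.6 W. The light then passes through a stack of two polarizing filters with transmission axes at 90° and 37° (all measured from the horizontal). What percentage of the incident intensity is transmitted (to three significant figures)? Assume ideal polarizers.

≈ 19.4%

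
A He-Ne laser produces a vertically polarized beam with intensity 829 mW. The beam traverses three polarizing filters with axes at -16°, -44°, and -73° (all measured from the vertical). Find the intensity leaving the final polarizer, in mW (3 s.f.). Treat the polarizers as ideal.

I ≈ 457 mW

I₁ = 829 mW · cos²(16°) = 766 mW.
I₂ = I₁ · cos²(28°) = 766 · 0.7796 = 597.2 mW.
I₃ = I₂ · cos²(29°) = 597.2 · 0.765 = 456.8 mW.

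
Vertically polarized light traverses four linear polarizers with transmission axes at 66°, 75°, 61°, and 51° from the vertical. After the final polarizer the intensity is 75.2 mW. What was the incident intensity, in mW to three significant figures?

I₀ ≈ 510 mW

By Malus's law, I₁ = I₀ cos²(66° − 0°) = I₀ cos²(66°) = 0.1654 I₀.
I₂ = I₁ cos²(75° − 66°) = 0.1654 I₀ · cos²(9°) = 0.1614 I₀.
I₃ = I₂ cos²(61° − 75°) = 0.1614 I₀ · cos²(14°) = 0.1519 I₀.
I₄ = I₃ cos²(51° − 61°) = 0.1519 I₀ · cos²(10°) = 0.1474 I₀.
So 75.2 mW = 0.1474 I₀, giving I₀ = 75.2/0.1474 = 510.3 mW.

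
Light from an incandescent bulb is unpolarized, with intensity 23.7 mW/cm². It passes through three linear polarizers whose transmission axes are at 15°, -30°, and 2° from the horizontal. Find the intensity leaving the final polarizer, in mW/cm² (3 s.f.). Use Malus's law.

I ≈ 4.26 mW/cm²

Unpolarized light through the first polarizer → I₁ = 23.7 mW/cm²/2 = 11.85 mW/cm², polarized at 15°.
I₂ = I₁ · cos²(45°) = 11.85 · 0.5 = 5.925 mW/cm².
I₃ = I₂ · cos²(32°) = 5.925 · 0.7192 = 4.261 mW/cm².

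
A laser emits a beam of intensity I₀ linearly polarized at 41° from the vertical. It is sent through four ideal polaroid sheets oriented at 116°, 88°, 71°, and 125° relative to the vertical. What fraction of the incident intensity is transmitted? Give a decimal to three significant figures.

I₁ = I₀ cos²(116° − 41°) = I₀ cos²(75°) = 0.06699 I₀.
I₂ = I₁ cos²(88° − 116°) = 0.06699 I₀ · cos²(28°) = 0.05222 I₀.
I₃ = I₂ cos²(71° − 88°) = 0.05222 I₀ · cos²(17°) = 0.04776 I₀.
I₄ = I₃ cos²(125° − 71°) = 0.04776 I₀ · cos²(54°) = 0.0165 I₀.
Transmitted fraction = 0.0165.

≈ 0.0165 I₀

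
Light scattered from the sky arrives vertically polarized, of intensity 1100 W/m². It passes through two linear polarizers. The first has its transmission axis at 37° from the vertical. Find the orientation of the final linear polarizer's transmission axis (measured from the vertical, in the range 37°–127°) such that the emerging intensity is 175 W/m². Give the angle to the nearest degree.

θ ≈ 97°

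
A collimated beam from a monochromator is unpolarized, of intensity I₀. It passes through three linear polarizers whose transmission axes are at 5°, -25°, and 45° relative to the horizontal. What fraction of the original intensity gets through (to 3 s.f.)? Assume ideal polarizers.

Unpolarized light through the first polarizer → I₁ = ½ I₀, now polarized at 5°.
I₂ = I₁ cos²(-25° − 5°) = 0.5 I₀ · cos²(30°) = 0.375 I₀.
I₃ = I₂ cos²(45° + 25°) = 0.375 I₀ · cos²(70°) = 0.04387 I₀.
Transmitted fraction = 0.04387.

≈ 0.0439 I₀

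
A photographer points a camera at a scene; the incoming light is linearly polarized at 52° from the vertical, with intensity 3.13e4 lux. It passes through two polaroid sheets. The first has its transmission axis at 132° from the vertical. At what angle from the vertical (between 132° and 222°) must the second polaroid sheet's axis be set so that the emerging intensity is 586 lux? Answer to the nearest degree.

θ ≈ 170°

I₁ = I₀ cos²(132° − 52°) = I₀ cos²(80°) = 0.03015 I₀.
Target fraction: 586 / 3.13e4 lux = 0.01872 of I₀.
Need I₂/I₀ = 0.01872, so cos²(θ − 132°) = 0.01872 / 0.03015 = 0.6209.
θ − 132° = arccos(√0.6209) = 38.0°, giving θ ≈ 132 + 38.0 = 170.0°.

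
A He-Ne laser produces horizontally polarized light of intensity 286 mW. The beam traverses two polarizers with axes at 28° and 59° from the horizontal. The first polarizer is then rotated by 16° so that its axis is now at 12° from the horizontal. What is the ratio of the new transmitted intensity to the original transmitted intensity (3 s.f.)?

I_new/I_old ≈ 0.777

Before rotation:
By Malus's law, I₁ = I₀ cos²(28° − 0°) = I₀ cos²(28°) = 0.7796 I₀.
I₂ = I₁ cos²(59° − 28°) = 0.7796 I₀ · cos²(31°) = 0.5728 I₀.
After rotation:
I₁ = I₀ cos²(12° − 0°) = I₀ cos²(12°) = 0.9568 I₀.
I₂ = I₁ cos²(59° − 12°) = 0.9568 I₀ · cos²(47°) = 0.445 I₀.
Ratio = 0.445 / 0.5728 = 0.7769.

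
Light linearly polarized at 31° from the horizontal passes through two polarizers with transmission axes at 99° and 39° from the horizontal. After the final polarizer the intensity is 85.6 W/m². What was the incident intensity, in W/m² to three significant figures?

I₁ = I₀ cos²(99° − 31°) = I₀ cos²(68°) = 0.1403 I₀.
I₂ = I₁ cos²(39° − 99°) = 0.1403 I₀ · cos²(60°) = 0.03508 I₀.
So 85.6 W/m² = 0.03508 I₀, giving I₀ = 85.6/0.03508 = 2440 W/m².

I₀ ≈ 2440 W/m²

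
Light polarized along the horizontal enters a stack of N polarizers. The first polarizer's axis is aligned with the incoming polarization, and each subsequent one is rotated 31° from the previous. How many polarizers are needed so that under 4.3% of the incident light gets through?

N = 12

First polarizer is aligned with the polarization: full transmission.
Each further stage multiplies by cos²(31°) = 0.7347.
After N polarizers: T = 0.7347^(N−1). Require T < 0.043 ⇒ N−1 > ln(0.043)/ln(0.7347) = 10.21, so N−1 ≥ 11 and N = 12.
Check: N=12 gives T = 0.03369 < 0.043; N=11 gives T = 0.04585.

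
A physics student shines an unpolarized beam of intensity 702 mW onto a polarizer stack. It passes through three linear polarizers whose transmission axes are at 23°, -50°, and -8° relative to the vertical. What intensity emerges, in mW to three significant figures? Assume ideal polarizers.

I ≈ 16.6 mW

Unpolarized light through the first polarizer → I₁ = 702 mW/2 = 351 mW, polarized at 23°.
I₂ = I₁ · cos²(73°) = 351 · 0.08548 = 30 mW.
I₃ = I₂ · cos²(42°) = 30 · 0.5523 = 16.57 mW.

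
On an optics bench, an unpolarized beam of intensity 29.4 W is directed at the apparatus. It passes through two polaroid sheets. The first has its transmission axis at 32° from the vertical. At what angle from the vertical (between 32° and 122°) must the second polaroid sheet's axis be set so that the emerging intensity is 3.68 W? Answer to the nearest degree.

Unpolarized light through the first polarizer → I₁ = ½ I₀, now polarized at 32°.
Target fraction: 3.68 / 29.4 W = 0.1252 of I₀.
Need I₂/I₀ = 0.1252, so cos²(θ − 32°) = 0.1252 / 0.5 = 0.2503.
θ − 32° = arccos(√0.2503) = 60.0°, giving θ ≈ 32 + 60.0 = 92.0°.

θ ≈ 92°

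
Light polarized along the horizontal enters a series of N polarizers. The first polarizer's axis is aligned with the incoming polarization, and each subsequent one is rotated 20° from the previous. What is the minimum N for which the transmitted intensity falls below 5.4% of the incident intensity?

N = 25

First polarizer is aligned with the polarization: full transmission.
Each further stage multiplies by cos²(20°) = 0.883.
After N polarizers: T = 0.883^(N−1). Require T < 0.054 ⇒ N−1 > ln(0.054)/ln(0.883) = 23.46, so N−1 ≥ 24 and N = 25.
Check: N=25 gives T = 0.0505 < 0.054; N=24 gives T = 0.05719.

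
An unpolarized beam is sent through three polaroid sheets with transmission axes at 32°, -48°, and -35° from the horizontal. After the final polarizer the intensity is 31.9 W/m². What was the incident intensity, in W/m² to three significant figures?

Unpolarized light through the first polarizer → I₁ = ½ I₀, now polarized at 32°.
I₂ = I₁ cos²(-48° − 32°) = 0.5 I₀ · cos²(80°) = 0.01508 I₀.
I₃ = I₂ cos²(-35° + 48°) = 0.01508 I₀ · cos²(13°) = 0.01431 I₀.
So 31.9 W/m² = 0.01431 I₀, giving I₀ = 31.9/0.01431 = 2229 W/m².

I₀ ≈ 2230 W/m²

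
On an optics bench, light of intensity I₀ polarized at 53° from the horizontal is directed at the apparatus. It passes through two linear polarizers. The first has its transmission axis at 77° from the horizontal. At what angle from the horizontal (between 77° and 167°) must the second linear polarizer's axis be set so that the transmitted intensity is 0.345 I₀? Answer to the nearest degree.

I₁ = I₀ cos²(77° − 53°) = I₀ cos²(24°) = 0.8346 I₀.
Need I₂/I₀ = 0.345, so cos²(θ − 77°) = 0.345 / 0.8346 = 0.4134.
θ − 77° = arccos(√0.4134) = 50.0°, giving θ ≈ 77 + 50.0 = 127.0°.

θ ≈ 127°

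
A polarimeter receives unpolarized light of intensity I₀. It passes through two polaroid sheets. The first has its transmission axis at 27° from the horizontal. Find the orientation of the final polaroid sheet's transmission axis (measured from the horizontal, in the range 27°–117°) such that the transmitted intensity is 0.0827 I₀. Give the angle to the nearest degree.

θ ≈ 93°

Unpolarized light through the first polarizer → I₁ = ½ I₀, now polarized at 27°.
Need I₂/I₀ = 0.0827, so cos²(θ − 27°) = 0.0827 / 0.5 = 0.1654.
θ − 27° = arccos(√0.1654) = 66.0°, giving θ ≈ 27 + 66.0 = 93.0°.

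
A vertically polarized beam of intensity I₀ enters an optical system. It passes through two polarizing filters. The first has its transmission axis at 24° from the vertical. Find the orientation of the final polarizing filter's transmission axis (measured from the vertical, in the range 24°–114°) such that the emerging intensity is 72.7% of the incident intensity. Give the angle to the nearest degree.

θ ≈ 45°

By Malus's law, I₁ = I₀ cos²(24° − 0°) = I₀ cos²(24°) = 0.8346 I₀.
Need I₂/I₀ = 0.727, so cos²(θ − 24°) = 0.727 / 0.8346 = 0.8711.
θ − 24° = arccos(√0.8711) = 21.0°, giving θ ≈ 24 + 21.0 = 45.0°.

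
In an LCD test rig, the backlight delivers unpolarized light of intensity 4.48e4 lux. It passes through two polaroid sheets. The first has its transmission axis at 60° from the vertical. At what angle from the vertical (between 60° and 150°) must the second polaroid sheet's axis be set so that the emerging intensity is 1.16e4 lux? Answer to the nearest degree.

θ ≈ 104°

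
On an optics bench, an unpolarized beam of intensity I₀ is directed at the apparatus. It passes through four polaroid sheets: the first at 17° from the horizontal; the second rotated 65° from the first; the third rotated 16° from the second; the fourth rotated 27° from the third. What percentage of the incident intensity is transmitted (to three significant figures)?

≈ 6.55%

Unpolarized light through the first polarizer → I₁ = ½ I₀, now polarized at 17°.
I₂ = I₁ cos²(65°) = 0.5 · 0.1786 I₀ = 0.0893 I₀.
I₃ = I₂ cos²(16°) = 0.0893 · 0.924 I₀ = 0.08252 I₀.
I₄ = I₃ cos²(27°) = 0.08252 · 0.7939 I₀ = 0.06551 I₀.
That is 6.551% of the incident intensity.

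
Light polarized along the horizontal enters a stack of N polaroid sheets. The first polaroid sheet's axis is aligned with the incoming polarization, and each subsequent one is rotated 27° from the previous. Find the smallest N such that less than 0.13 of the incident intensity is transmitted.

First polarizer is aligned with the polarization: full transmission.
Each further stage multiplies by cos²(27°) = 0.7939.
After N polarizers: T = 0.7939^(N−1). Require T < 0.13 ⇒ N−1 > ln(0.13)/ln(0.7939) = 8.84, so N−1 ≥ 9 and N = 10.
Check: N=10 gives T = 0.1253 < 0.13; N=9 gives T = 0.1578.

N = 10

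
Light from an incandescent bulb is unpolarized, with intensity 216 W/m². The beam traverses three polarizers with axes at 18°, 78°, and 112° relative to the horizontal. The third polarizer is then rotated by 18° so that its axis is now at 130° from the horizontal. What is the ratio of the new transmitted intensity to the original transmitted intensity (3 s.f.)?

I_new/I_old ≈ 0.551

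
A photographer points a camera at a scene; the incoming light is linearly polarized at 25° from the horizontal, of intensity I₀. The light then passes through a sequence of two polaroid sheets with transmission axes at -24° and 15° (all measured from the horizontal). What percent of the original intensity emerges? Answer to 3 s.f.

≈ 26.0%

I₁ = I₀ cos²(-24° − 25°) = I₀ cos²(49°) = 0.4304 I₀.
I₂ = I₁ cos²(15° + 24°) = 0.4304 I₀ · cos²(39°) = 0.26 I₀.
That is 26% of the incident intensity.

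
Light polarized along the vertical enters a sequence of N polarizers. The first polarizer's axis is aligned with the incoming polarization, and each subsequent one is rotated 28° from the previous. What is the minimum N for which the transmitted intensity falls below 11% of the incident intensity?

N = 10

First polarizer is aligned with the polarization: full transmission.
Each further stage multiplies by cos²(28°) = 0.7796.
After N polarizers: T = 0.7796^(N−1). Require T < 0.11 ⇒ N−1 > ln(0.11)/ln(0.7796) = 8.87, so N−1 ≥ 9 and N = 10.
Check: N=10 gives T = 0.1064 < 0.11; N=9 gives T = 0.1364.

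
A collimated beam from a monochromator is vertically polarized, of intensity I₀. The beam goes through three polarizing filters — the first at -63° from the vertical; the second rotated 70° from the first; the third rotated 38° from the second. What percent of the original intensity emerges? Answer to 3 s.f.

I₁ = I₀ cos²(-63° − 0°) = I₀ cos²(63°) = 0.2061 I₀.
I₂ = I₁ cos²(70°) = 0.2061 · 0.117 I₀ = 0.02411 I₀.
I₃ = I₂ cos²(38°) = 0.02411 · 0.621 I₀ = 0.01497 I₀.
That is 1.497% of the incident intensity.

≈ 1.50%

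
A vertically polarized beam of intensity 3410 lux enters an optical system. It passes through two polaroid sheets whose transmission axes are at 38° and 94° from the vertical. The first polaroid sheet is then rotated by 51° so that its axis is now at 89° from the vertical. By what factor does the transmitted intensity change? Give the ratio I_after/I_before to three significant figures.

I_new/I_old ≈ 0.00156

Before rotation:
By Malus's law, I₁ = I₀ cos²(38° − 0°) = I₀ cos²(38°) = 0.621 I₀.
I₂ = I₁ cos²(94° − 38°) = 0.621 I₀ · cos²(56°) = 0.1942 I₀.
After rotation:
I₁ = I₀ cos²(89° − 0°) = I₀ cos²(89°) = 0.0003046 I₀.
I₂ = I₁ cos²(94° − 89°) = 0.0003046 I₀ · cos²(5°) = 0.0003023 I₀.
Ratio = 0.0003023 / 0.1942 = 0.001557.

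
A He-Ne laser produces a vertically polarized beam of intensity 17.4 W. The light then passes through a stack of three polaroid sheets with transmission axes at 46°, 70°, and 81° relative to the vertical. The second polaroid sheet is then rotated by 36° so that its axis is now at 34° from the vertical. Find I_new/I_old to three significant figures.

I_new/I_old ≈ 0.553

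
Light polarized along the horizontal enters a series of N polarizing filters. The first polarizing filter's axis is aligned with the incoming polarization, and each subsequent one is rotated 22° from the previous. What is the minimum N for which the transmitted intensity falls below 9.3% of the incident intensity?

First polarizer is aligned with the polarization: full transmission.
Each further stage multiplies by cos²(22°) = 0.8597.
After N polarizers: T = 0.8597^(N−1). Require T < 0.093 ⇒ N−1 > ln(0.093)/ln(0.8597) = 15.71, so N−1 ≥ 16 and N = 17.
Check: N=17 gives T = 0.08898 < 0.093; N=16 gives T = 0.1035.

N = 17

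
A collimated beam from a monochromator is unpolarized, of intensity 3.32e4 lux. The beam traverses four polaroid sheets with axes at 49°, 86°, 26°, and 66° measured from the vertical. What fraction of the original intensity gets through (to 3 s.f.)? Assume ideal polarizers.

I/I₀ ≈ 0.0468

Unpolarized light through the first polarizer → I₁ = 3.32e4 lux/2 = 1.66e+04 lux, polarized at 49°.
I₂ = I₁ · cos²(37°) = 1.66e+04 · 0.6378 = 1.059e+04 lux.
I₃ = I₂ · cos²(60°) = 1.059e+04 · 0.25 = 2647 lux.
I₄ = I₃ · cos²(40°) = 2647 · 0.5868 = 1553 lux.
Transmitted fraction = 0.04679.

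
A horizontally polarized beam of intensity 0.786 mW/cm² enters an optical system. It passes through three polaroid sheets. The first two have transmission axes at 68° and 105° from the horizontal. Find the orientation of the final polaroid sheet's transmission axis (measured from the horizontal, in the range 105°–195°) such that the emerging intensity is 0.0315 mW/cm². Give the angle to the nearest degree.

θ ≈ 153°

I₁ = I₀ cos²(68° − 0°) = I₀ cos²(68°) = 0.1403 I₀.
I₂ = I₁ cos²(105° − 68°) = 0.1403 I₀ · cos²(37°) = 0.08951 I₀.
Target fraction: 0.0315 / 0.786 mW/cm² = 0.04008 of I₀.
Need I₃/I₀ = 0.04008, so cos²(θ − 105°) = 0.04008 / 0.08951 = 0.4478.
θ − 105° = arccos(√0.4478) = 48.0°, giving θ ≈ 105 + 48.0 = 153.0°.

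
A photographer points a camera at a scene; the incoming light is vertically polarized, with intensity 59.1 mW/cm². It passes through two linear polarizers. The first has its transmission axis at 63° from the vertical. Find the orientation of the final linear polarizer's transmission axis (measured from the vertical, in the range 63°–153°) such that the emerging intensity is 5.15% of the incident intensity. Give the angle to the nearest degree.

I₁ = I₀ cos²(63° − 0°) = I₀ cos²(63°) = 0.2061 I₀.
Need I₂/I₀ = 0.0515, so cos²(θ − 63°) = 0.0515 / 0.2061 = 0.2499.
θ − 63° = arccos(√0.2499) = 60.0°, giving θ ≈ 63 + 60.0 = 123.0°.

θ ≈ 123°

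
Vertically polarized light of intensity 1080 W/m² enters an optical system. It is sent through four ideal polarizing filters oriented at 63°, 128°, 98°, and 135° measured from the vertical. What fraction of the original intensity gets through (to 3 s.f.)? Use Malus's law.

I/I₀ ≈ 0.0176

By Malus's law, I₁ = 1080 W/m² · cos²(63°) = 222.6 W/m².
I₂ = I₁ · cos²(65°) = 222.6 · 0.1786 = 39.76 W/m².
I₃ = I₂ · cos²(30°) = 39.76 · 0.75 = 29.82 W/m².
I₄ = I₃ · cos²(37°) = 29.82 · 0.6378 = 19.02 W/m².
Transmitted fraction = 0.01761.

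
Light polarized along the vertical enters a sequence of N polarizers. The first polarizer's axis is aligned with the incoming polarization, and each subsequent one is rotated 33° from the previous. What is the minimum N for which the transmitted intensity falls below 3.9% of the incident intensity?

N = 11

First polarizer is aligned with the polarization: full transmission.
Each further stage multiplies by cos²(33°) = 0.7034.
After N polarizers: T = 0.7034^(N−1). Require T < 0.039 ⇒ N−1 > ln(0.039)/ln(0.7034) = 9.22, so N−1 ≥ 10 and N = 11.
Check: N=11 gives T = 0.02964 < 0.039; N=10 gives T = 0.04214.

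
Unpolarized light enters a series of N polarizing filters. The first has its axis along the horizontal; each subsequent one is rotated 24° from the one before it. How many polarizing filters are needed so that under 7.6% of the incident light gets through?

N = 12

First polarizer halves the unpolarized light: factor 1/2.
Each further stage multiplies by cos²(24°) = 0.8346.
After N polarizers: T = 0.5·0.8346^(N−1). Require T < 0.076 ⇒ N−1 > ln(0.076/0.5)/ln(0.8346) = 10.42, so N−1 ≥ 11 and N = 12.
Check: N=12 gives T = 0.0684 < 0.076; N=11 gives T = 0.08195.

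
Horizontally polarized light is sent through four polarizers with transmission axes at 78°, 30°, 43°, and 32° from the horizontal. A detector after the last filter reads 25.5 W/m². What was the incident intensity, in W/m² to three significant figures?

By Malus's law, I₁ = I₀ cos²(78° − 0°) = I₀ cos²(78°) = 0.04323 I₀.
I₂ = I₁ cos²(30° − 78°) = 0.04323 I₀ · cos²(48°) = 0.01935 I₀.
I₃ = I₂ cos²(43° − 30°) = 0.01935 I₀ · cos²(13°) = 0.01838 I₀.
I₄ = I₃ cos²(32° − 43°) = 0.01838 I₀ · cos²(11°) = 0.01771 I₀.
So 25.5 W/m² = 0.01771 I₀, giving I₀ = 25.5/0.01771 = 1440 W/m².

I₀ ≈ 1440 W/m²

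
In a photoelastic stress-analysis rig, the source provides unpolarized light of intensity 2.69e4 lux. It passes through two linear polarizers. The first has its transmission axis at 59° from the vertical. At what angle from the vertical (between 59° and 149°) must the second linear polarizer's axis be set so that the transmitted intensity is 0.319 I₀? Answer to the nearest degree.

θ ≈ 96°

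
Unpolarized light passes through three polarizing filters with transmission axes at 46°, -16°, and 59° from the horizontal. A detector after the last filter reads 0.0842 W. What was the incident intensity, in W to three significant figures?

I₀ ≈ 11.4 W

Unpolarized light through the first polarizer → I₁ = ½ I₀, now polarized at 46°.
I₂ = I₁ cos²(-16° − 46°) = 0.5 I₀ · cos²(62°) = 0.1102 I₀.
I₃ = I₂ cos²(59° + 16°) = 0.1102 I₀ · cos²(75°) = 0.007382 I₀.
So 0.0842 W = 0.007382 I₀, giving I₀ = 0.0842/0.007382 = 11.41 W.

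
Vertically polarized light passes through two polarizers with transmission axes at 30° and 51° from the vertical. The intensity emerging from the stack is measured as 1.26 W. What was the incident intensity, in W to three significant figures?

I₀ ≈ 1.93 W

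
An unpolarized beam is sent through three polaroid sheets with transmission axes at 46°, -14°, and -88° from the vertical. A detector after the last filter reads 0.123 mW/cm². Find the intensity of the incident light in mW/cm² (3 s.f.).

Unpolarized light through the first polarizer → I₁ = ½ I₀, now polarized at 46°.
I₂ = I₁ cos²(-14° − 46°) = 0.5 I₀ · cos²(60°) = 0.125 I₀.
I₃ = I₂ cos²(-88° + 14°) = 0.125 I₀ · cos²(74°) = 0.009497 I₀.
So 0.123 mW/cm² = 0.009497 I₀, giving I₀ = 0.123/0.009497 = 12.95 mW/cm².

I₀ ≈ 13.0 mW/cm²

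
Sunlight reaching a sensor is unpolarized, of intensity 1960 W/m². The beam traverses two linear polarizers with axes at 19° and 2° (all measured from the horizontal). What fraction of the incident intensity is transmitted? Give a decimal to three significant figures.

Unpolarized light through the first polarizer → I₁ = 1960 W/m²/2 = 980 W/m², polarized at 19°.
I₂ = I₁ · cos²(17°) = 980 · 0.9145 = 896.2 W/m².
Transmitted fraction = 0.4573.

I/I₀ ≈ 0.457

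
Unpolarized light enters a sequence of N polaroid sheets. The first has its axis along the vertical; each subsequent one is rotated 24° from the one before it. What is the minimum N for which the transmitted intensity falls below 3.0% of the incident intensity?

N = 17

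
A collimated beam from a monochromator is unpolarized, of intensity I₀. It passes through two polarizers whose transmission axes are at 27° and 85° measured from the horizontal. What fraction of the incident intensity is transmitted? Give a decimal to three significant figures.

Unpolarized light through the first polarizer → I₁ = ½ I₀, now polarized at 27°.
I₂ = I₁ cos²(85° − 27°) = 0.5 I₀ · cos²(58°) = 0.1404 I₀.
Transmitted fraction = 0.1404.

≈ 0.140 I₀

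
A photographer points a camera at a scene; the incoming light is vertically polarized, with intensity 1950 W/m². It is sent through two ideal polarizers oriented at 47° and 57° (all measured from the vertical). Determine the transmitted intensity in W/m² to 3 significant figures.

I ≈ 880 W/m²

I₁ = 1950 W/m² · cos²(47°) = 907 W/m².
I₂ = I₁ · cos²(10°) = 907 · 0.9698 = 879.6 W/m².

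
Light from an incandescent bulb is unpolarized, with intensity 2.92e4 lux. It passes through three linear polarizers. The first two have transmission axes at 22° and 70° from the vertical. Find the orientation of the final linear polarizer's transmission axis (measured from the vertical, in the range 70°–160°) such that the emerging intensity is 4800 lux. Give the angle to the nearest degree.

Unpolarized light through the first polarizer → I₁ = ½ I₀, now polarized at 22°.
I₂ = I₁ cos²(70° − 22°) = 0.5 I₀ · cos²(48°) = 0.2239 I₀.
Target fraction: 4800 / 2.92e4 lux = 0.1644 of I₀.
Need I₃/I₀ = 0.1644, so cos²(θ − 70°) = 0.1644 / 0.2239 = 0.7343.
θ − 70° = arccos(√0.7343) = 31.0°, giving θ ≈ 70 + 31.0 = 101.0°.

θ ≈ 101°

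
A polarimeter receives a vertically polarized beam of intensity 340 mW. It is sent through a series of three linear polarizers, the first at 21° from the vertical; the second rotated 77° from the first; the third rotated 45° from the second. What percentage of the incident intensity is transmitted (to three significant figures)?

≈ 2.21%

By Malus's law, I₁ = 340 mW · cos²(21°) = 296.3 mW.
I₂ = I₁ · cos²(77°) = 296.3 · 0.0506 = 15 mW.
I₃ = I₂ · cos²(45°) = 15 · 0.5 = 7.498 mW.
That is 2.205% of the incident intensity.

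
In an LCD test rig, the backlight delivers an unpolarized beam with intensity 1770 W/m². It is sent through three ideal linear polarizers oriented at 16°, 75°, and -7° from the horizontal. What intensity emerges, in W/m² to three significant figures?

I ≈ 4.55 W/m²

Unpolarized light through the first polarizer → I₁ = 1770 W/m²/2 = 885 W/m², polarized at 16°.
I₂ = I₁ · cos²(59°) = 885 · 0.2653 = 234.8 W/m².
I₃ = I₂ · cos²(82°) = 234.8 · 0.01937 = 4.547 W/m².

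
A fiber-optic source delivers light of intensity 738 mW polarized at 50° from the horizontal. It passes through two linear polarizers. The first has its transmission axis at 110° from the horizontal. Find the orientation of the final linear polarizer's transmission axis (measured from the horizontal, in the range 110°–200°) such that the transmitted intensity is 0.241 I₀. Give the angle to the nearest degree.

θ ≈ 121°

I₁ = I₀ cos²(110° − 50°) = I₀ cos²(60°) = 0.25 I₀.
Need I₂/I₀ = 0.241, so cos²(θ − 110°) = 0.241 / 0.25 = 0.964.
θ − 110° = arccos(√0.964) = 10.9°, giving θ ≈ 110 + 10.9 = 120.9°.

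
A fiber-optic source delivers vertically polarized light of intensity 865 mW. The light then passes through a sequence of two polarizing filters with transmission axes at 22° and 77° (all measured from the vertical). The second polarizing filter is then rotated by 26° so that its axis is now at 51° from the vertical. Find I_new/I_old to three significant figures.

I_new/I_old ≈ 2.33

Before rotation:
I₁ = I₀ cos²(22° − 0°) = I₀ cos²(22°) = 0.8597 I₀.
I₂ = I₁ cos²(77° − 22°) = 0.8597 I₀ · cos²(55°) = 0.2828 I₀.
After rotation:
I₁ = I₀ cos²(22° − 0°) = I₀ cos²(22°) = 0.8597 I₀.
I₂ = I₁ cos²(51° − 22°) = 0.8597 I₀ · cos²(29°) = 0.6576 I₀.
Ratio = 0.6576 / 0.2828 = 2.325.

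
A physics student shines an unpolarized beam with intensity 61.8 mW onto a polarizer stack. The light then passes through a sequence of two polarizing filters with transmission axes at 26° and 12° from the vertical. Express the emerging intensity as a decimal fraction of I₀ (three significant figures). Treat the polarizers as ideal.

Unpolarized light through the first polarizer → I₁ = 61.8 mW/2 = 30.9 mW, polarized at 26°.
I₂ = I₁ · cos²(14°) = 30.9 · 0.9415 = 29.09 mW.
Transmitted fraction = 0.4707.

I/I₀ ≈ 0.471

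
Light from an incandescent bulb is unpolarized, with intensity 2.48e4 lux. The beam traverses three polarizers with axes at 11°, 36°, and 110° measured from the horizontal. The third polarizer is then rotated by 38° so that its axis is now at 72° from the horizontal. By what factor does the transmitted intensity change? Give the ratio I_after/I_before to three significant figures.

Before rotation:
Unpolarized light through the first polarizer → I₁ = ½ I₀, now polarized at 11°.
I₂ = I₁ cos²(36° − 11°) = 0.5 I₀ · cos²(25°) = 0.4107 I₀.
I₃ = I₂ cos²(110° − 36°) = 0.4107 I₀ · cos²(74°) = 0.0312 I₀.
After rotation:
Unpolarized light through the first polarizer → I₁ = ½ I₀, now polarized at 11°.
I₂ = I₁ cos²(36° − 11°) = 0.5 I₀ · cos²(25°) = 0.4107 I₀.
I₃ = I₂ cos²(72° − 36°) = 0.4107 I₀ · cos²(36°) = 0.2688 I₀.
Ratio = 0.2688 / 0.0312 = 8.615.

I_new/I_old ≈ 8.61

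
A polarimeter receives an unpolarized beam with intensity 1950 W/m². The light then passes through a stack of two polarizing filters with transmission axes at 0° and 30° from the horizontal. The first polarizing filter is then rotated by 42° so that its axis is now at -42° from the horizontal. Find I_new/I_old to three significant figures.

I_new/I_old ≈ 0.127

Before rotation:
Unpolarized light through the first polarizer → I₁ = ½ I₀, now polarized at 0°.
I₂ = I₁ cos²(30° − 0°) = 0.5 I₀ · cos²(30°) = 0.375 I₀.
After rotation:
Unpolarized light through the first polarizer → I₁ = ½ I₀, now polarized at -42°.
I₂ = I₁ cos²(30° + 42°) = 0.5 I₀ · cos²(72°) = 0.04775 I₀.
Ratio = 0.04775 / 0.375 = 0.1273.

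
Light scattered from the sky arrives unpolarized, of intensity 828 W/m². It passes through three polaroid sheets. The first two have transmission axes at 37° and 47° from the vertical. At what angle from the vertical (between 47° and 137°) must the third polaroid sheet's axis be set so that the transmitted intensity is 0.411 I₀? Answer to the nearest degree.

Unpolarized light through the first polarizer → I₁ = ½ I₀, now polarized at 37°.
I₂ = I₁ cos²(47° − 37°) = 0.5 I₀ · cos²(10°) = 0.4849 I₀.
Need I₃/I₀ = 0.411, so cos²(θ − 47°) = 0.411 / 0.4849 = 0.8476.
θ − 47° = arccos(√0.8476) = 23.0°, giving θ ≈ 47 + 23.0 = 70.0°.

θ ≈ 70°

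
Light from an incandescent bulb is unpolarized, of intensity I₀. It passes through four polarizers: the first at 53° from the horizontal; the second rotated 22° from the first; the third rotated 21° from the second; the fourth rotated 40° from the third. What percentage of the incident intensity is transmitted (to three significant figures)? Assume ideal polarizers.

Unpolarized light through the first polarizer → I₁ = ½ I₀, now polarized at 53°.
I₂ = I₁ cos²(22°) = 0.5 · 0.8597 I₀ = 0.4298 I₀.
I₃ = I₂ cos²(21°) = 0.4298 · 0.8716 I₀ = 0.3746 I₀.
I₄ = I₃ cos²(40°) = 0.3746 · 0.5868 I₀ = 0.2198 I₀.
That is 21.98% of the incident intensity.

≈ 22.0%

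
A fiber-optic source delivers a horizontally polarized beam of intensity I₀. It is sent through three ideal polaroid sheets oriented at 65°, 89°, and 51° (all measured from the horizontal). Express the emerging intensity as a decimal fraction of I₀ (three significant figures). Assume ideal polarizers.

≈ 0.0926 I₀

I₁ = I₀ cos²(65° − 0°) = I₀ cos²(65°) = 0.1786 I₀.
I₂ = I₁ cos²(89° − 65°) = 0.1786 I₀ · cos²(24°) = 0.1491 I₀.
I₃ = I₂ cos²(51° − 89°) = 0.1491 I₀ · cos²(38°) = 0.09256 I₀.
Transmitted fraction = 0.09256.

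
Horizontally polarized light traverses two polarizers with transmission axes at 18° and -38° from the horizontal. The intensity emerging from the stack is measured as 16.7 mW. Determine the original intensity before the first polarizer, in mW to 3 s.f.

I₀ ≈ 59.0 mW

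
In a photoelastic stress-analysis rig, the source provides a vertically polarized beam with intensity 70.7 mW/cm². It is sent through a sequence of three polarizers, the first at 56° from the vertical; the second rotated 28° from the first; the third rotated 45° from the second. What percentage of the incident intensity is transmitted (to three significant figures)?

≈ 12.2%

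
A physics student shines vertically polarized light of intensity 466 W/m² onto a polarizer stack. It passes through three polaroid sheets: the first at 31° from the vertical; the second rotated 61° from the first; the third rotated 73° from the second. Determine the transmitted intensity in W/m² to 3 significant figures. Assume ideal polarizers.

I ≈ 6.88 W/m²

I₁ = 466 W/m² · cos²(31°) = 342.4 W/m².
I₂ = I₁ · cos²(61°) = 342.4 · 0.235 = 80.47 W/m².
I₃ = I₂ · cos²(73°) = 80.47 · 0.08548 = 6.879 W/m².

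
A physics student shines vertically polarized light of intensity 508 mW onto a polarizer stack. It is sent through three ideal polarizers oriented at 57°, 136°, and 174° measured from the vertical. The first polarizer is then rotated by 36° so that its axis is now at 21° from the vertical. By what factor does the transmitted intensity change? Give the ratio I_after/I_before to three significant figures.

I_new/I_old ≈ 14.4

Before rotation:
By Malus's law, I₁ = I₀ cos²(57° − 0°) = I₀ cos²(57°) = 0.2966 I₀.
I₂ = I₁ cos²(136° − 57°) = 0.2966 I₀ · cos²(79°) = 0.0108 I₀.
I₃ = I₂ cos²(174° − 136°) = 0.0108 I₀ · cos²(38°) = 0.006706 I₀.
After rotation:
I₁ = I₀ cos²(21° − 0°) = I₀ cos²(21°) = 0.8716 I₀.
Angle between axes 1 and 2: 65°. I₂ = 0.8716 I₀ · cos²(65°) = 0.1557 I₀.
I₃ = I₂ cos²(174° − 136°) = 0.1557 I₀ · cos²(38°) = 0.09666 I₀.
Ratio = 0.09666 / 0.006706 = 14.41.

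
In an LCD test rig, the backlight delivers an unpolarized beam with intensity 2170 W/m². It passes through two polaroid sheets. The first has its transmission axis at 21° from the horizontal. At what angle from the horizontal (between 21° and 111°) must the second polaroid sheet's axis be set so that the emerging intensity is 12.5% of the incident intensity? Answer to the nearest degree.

Unpolarized light through the first polarizer → I₁ = ½ I₀, now polarized at 21°.
Need I₂/I₀ = 0.125, so cos²(θ − 21°) = 0.125 / 0.5 = 0.25.
θ − 21° = arccos(√0.25) = 60.0°, giving θ ≈ 21 + 60.0 = 81.0°.

θ ≈ 81°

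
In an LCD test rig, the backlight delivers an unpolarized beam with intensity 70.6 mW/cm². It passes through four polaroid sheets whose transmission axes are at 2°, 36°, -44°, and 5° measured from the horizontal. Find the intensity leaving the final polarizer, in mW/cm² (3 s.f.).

I ≈ 0.315 mW/cm²

Unpolarized light through the first polarizer → I₁ = 70.6 mW/cm²/2 = 35.3 mW/cm², polarized at 2°.
I₂ = I₁ · cos²(34°) = 35.3 · 0.6873 = 24.26 mW/cm².
I₃ = I₂ · cos²(80°) = 24.26 · 0.03015 = 0.7316 mW/cm².
I₄ = I₃ · cos²(49°) = 0.7316 · 0.4304 = 0.3149 mW/cm².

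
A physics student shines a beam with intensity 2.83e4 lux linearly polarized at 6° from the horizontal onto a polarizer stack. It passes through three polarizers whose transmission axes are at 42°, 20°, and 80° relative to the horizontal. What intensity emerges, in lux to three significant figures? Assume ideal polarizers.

I ≈ 3980 lux

I₁ = 2.83e4 lux · cos²(36°) = 1.852e+04 lux.
I₂ = I₁ · cos²(22°) = 1.852e+04 · 0.8597 = 1.592e+04 lux.
I₃ = I₂ · cos²(60°) = 1.592e+04 · 0.25 = 3981 lux.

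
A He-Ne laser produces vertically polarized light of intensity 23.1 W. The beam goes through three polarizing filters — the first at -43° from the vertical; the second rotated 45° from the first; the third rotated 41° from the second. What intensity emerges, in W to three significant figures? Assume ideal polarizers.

I ≈ 3.52 W

I₁ = 23.1 W · cos²(43°) = 12.36 W.
I₂ = I₁ · cos²(45°) = 12.36 · 0.5 = 6.178 W.
I₃ = I₂ · cos²(41°) = 6.178 · 0.5696 = 3.519 W.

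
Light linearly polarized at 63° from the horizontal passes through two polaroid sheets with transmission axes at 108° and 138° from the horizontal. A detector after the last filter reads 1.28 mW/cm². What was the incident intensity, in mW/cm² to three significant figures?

I₀ ≈ 3.41 mW/cm²

I₁ = I₀ cos²(108° − 63°) = I₀ cos²(45°) = 0.5 I₀.
I₂ = I₁ cos²(138° − 108°) = 0.5 I₀ · cos²(30°) = 0.375 I₀.
So 1.28 mW/cm² = 0.375 I₀, giving I₀ = 1.28/0.375 = 3.413 mW/cm².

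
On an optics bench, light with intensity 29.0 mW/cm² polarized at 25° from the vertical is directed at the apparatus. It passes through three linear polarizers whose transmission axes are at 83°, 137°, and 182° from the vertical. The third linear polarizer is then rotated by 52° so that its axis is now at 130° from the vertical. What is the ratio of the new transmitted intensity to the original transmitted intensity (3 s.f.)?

Before rotation:
I₁ = I₀ cos²(83° − 25°) = I₀ cos²(58°) = 0.2808 I₀.
I₂ = I₁ cos²(137° − 83°) = 0.2808 I₀ · cos²(54°) = 0.09702 I₀.
I₃ = I₂ cos²(182° − 137°) = 0.09702 I₀ · cos²(45°) = 0.04851 I₀.
After rotation:
I₁ = I₀ cos²(83° − 25°) = I₀ cos²(58°) = 0.2808 I₀.
I₂ = I₁ cos²(137° − 83°) = 0.2808 I₀ · cos²(54°) = 0.09702 I₀.
I₃ = I₂ cos²(130° − 137°) = 0.09702 I₀ · cos²(7°) = 0.09558 I₀.
Ratio = 0.09558 / 0.04851 = 1.97.

I_new/I_old ≈ 1.97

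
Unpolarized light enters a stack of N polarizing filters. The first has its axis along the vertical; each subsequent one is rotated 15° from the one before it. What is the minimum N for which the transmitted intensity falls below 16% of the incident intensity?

N = 18

First polarizer halves the unpolarized light: factor 1/2.
Each further stage multiplies by cos²(15°) = 0.933.
After N polarizers: T = 0.5·0.933^(N−1). Require T < 0.16 ⇒ N−1 > ln(0.16/0.5)/ln(0.933) = 16.43, so N−1 ≥ 17 and N = 18.
Check: N=18 gives T = 0.1538 < 0.16; N=17 gives T = 0.1649.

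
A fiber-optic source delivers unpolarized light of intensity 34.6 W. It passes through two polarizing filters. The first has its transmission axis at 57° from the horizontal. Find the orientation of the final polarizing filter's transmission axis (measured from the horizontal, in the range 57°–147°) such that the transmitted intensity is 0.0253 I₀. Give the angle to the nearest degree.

θ ≈ 134°

Unpolarized light through the first polarizer → I₁ = ½ I₀, now polarized at 57°.
Need I₂/I₀ = 0.0253, so cos²(θ − 57°) = 0.0253 / 0.5 = 0.0506.
θ − 57° = arccos(√0.0506) = 77.0°, giving θ ≈ 57 + 77.0 = 134.0°.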